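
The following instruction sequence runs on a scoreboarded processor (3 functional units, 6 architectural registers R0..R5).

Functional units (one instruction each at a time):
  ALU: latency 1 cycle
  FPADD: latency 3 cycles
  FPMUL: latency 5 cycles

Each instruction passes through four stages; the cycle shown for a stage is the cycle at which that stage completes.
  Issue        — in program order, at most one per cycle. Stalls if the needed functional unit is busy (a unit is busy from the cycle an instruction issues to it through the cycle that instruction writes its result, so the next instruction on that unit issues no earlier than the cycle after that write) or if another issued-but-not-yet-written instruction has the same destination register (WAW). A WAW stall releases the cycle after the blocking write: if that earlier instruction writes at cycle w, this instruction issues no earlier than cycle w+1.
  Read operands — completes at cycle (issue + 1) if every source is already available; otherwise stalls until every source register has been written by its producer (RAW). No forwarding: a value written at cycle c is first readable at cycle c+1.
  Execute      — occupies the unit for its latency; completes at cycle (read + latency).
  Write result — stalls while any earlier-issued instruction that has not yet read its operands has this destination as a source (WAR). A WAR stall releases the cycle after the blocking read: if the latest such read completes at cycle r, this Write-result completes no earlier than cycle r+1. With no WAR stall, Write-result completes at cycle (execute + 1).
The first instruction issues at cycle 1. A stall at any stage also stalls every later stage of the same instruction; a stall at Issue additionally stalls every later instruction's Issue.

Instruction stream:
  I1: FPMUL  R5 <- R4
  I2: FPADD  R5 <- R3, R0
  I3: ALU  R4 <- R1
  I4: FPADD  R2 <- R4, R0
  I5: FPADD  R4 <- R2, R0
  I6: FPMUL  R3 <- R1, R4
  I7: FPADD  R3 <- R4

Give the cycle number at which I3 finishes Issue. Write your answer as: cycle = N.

cycle = 10

c1: I1→FPMUL
c2: I1 RO
c7: I1 EX
c8: I1 WR R5
c9: I2→FPADD
c10: I2 RO | I3→ALU
c11: I3 RO
c12: I3 EX
c13: I2 EX | I3 WR R4
c14: I2 WR R5
c15: I4→FPADD
c16: I4 RO
c19: I4 EX
c20: I4 WR R2
c21: I5→FPADD
c22: I5 RO | I6→FPMUL
c25: I5 EX
c26: I5 WR R4
c27: I6 RO
c32: I6 EX
c33: I6 WR R3
c34: I7→FPADD
c35: I7 RO
c38: I7 EX
c39: I7 WR R3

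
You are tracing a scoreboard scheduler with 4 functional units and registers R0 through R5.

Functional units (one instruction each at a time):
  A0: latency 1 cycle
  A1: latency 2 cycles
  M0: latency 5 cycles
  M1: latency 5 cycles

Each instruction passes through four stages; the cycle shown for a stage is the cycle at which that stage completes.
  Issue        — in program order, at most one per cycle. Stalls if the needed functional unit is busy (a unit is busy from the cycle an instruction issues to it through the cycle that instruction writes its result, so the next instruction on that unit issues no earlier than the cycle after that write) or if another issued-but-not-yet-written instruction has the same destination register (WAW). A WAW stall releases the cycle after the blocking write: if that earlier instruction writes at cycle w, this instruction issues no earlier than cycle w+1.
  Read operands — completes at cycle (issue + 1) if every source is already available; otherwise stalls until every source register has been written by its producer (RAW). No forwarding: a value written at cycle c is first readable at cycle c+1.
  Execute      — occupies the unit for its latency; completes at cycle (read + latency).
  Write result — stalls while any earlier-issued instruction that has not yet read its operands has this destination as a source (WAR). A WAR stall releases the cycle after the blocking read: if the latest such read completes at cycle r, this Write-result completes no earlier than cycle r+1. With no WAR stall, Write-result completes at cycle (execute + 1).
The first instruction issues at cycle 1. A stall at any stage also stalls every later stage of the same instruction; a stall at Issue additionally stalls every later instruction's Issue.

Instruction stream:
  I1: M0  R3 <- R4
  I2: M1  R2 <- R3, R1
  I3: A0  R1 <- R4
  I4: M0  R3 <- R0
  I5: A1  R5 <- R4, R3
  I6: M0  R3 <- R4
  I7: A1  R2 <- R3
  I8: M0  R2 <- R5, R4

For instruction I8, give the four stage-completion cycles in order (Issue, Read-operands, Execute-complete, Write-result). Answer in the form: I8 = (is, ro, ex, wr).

[1] I1 dispatched to M0
[2] I1 operands ready; I2 dispatched to M1
[3] I3 dispatched to A0
[4] I3 operands ready
[5] I3 complete
[7] I1 complete
[8] R3←I1
[9] I2 operands ready; I4 dispatched to M0
[10] R1←I3; I4 operands ready; I5 dispatched to A1
[14] I2 complete
[15] R2←I2; I4 complete
[16] R3←I4
[17] I5 operands ready; I6 dispatched to M0
[18] I6 operands ready
[19] I5 complete
[20] R5←I5
[21] I7 dispatched to A1
[23] I6 complete
[24] R3←I6
[25] I7 operands ready
[27] I7 complete
[28] R2←I7
[29] I8 dispatched to M0
[30] I8 operands ready
[35] I8 complete
[36] R2←I8

I8 = (29, 30, 35, 36)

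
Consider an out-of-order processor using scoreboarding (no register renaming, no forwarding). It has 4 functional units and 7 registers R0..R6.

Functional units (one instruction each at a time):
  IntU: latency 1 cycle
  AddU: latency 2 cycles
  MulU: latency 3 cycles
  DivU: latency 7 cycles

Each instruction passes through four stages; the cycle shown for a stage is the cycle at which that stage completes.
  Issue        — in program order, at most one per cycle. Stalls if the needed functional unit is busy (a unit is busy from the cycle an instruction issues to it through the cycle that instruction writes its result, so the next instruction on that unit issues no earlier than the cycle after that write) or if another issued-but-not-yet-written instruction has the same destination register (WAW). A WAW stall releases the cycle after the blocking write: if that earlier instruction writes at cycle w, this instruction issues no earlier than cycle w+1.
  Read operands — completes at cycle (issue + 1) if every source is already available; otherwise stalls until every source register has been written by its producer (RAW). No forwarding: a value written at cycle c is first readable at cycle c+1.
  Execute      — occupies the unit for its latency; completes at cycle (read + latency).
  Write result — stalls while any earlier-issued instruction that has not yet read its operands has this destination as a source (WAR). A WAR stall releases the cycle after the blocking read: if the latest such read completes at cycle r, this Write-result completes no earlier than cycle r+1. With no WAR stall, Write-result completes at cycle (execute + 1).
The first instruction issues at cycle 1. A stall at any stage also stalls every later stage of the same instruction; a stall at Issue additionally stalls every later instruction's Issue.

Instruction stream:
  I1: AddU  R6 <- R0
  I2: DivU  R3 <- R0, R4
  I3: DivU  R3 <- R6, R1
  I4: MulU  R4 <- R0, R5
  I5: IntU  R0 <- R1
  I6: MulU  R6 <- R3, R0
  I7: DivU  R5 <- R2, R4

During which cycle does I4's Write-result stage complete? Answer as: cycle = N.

1) issue 1, read 2, done 4, write 5
2) issue 2, read 3, done 10, write 11
3) issue 12, read 13, done 20, write 21  <struct: DivU busy until I2 writes@11>
4) issue 13, read 14, done 17, write 18
5) issue 14, read 15, done 16, write 17
6) issue 19, read 22, done 25, write 26  <struct: MulU busy until I4 writes@18 / RAW R3: wait I3 write@21>
7) issue 22, read 23, done 30, write 31  <struct: DivU busy until I3 writes@21>

cycle = 18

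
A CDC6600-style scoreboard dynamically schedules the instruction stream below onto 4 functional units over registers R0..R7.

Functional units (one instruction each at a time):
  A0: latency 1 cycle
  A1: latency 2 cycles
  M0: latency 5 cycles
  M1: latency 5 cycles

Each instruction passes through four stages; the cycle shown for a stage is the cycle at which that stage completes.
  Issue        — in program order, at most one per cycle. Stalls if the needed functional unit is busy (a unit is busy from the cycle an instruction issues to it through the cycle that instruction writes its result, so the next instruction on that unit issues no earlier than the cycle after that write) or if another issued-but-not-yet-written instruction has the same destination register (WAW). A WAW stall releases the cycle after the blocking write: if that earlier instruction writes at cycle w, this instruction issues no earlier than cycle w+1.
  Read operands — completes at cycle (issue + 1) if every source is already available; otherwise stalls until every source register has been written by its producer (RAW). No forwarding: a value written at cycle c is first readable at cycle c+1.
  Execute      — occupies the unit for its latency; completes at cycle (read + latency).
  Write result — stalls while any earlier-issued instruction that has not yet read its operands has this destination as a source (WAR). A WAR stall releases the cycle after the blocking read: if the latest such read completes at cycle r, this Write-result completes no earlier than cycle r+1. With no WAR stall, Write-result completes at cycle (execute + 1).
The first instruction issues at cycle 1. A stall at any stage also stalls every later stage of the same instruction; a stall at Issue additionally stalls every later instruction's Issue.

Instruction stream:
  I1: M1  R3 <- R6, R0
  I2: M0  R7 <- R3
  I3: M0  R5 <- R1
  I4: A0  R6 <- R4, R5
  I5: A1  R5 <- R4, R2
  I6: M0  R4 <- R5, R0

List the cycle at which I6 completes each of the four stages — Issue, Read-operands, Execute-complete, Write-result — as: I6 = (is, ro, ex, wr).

I6 = (25, 29, 34, 35)

t=1  I1 dispatched to M1
t=2  I1 operands ready, I2 dispatched to M0
t=7  I1 complete
t=8  R3←I1
t=9  I2 operands ready
t=14  I2 complete
t=15  R7←I2
t=16  I3 dispatched to M0
t=17  I3 operands ready, I4 dispatched to A0
t=22  I3 complete
t=23  R5←I3
t=24  I4 operands ready, I5 dispatched to A1
t=25  I4 complete, I5 operands ready, I6 dispatched to M0
t=26  R6←I4
t=27  I5 complete
t=28  R5←I5
t=29  I6 operands ready
t=34  I6 complete
t=35  R4←I6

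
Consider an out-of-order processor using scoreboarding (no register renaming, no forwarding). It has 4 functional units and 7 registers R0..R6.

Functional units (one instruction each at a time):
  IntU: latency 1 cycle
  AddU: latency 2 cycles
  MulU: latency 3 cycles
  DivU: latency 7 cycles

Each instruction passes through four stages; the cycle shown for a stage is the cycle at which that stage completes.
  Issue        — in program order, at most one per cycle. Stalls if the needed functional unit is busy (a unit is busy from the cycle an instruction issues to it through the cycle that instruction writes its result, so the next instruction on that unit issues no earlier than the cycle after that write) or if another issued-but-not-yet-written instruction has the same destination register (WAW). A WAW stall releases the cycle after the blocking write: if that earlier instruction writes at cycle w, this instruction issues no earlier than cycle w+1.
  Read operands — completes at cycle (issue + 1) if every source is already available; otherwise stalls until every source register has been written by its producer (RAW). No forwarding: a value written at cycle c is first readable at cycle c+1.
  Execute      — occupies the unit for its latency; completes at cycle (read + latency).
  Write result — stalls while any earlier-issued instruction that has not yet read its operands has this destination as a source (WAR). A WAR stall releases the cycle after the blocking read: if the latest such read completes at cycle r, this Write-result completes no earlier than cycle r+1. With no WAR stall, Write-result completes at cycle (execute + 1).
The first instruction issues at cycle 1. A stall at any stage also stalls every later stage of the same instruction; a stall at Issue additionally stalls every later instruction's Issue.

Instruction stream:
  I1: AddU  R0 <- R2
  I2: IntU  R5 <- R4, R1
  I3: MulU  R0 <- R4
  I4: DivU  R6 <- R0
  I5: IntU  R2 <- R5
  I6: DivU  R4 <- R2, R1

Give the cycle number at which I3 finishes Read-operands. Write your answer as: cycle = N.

[1] I1 issues→AddU
[2] I1 reads, I2 issues→IntU
[3] I2 reads
[4] I1 exec-done, I2 exec-done
[5] I1 writes R0, I2 writes R5
[6] I3 issues→MulU
[7] I3 reads, I4 issues→DivU
[8] I5 issues→IntU
[9] I5 reads
[10] I3 exec-done, I5 exec-done
[11] I3 writes R0, I5 writes R2
[12] I4 reads
[19] I4 exec-done
[20] I4 writes R6
[21] I6 issues→DivU
[22] I6 reads
[29] I6 exec-done
[30] I6 writes R4

cycle = 7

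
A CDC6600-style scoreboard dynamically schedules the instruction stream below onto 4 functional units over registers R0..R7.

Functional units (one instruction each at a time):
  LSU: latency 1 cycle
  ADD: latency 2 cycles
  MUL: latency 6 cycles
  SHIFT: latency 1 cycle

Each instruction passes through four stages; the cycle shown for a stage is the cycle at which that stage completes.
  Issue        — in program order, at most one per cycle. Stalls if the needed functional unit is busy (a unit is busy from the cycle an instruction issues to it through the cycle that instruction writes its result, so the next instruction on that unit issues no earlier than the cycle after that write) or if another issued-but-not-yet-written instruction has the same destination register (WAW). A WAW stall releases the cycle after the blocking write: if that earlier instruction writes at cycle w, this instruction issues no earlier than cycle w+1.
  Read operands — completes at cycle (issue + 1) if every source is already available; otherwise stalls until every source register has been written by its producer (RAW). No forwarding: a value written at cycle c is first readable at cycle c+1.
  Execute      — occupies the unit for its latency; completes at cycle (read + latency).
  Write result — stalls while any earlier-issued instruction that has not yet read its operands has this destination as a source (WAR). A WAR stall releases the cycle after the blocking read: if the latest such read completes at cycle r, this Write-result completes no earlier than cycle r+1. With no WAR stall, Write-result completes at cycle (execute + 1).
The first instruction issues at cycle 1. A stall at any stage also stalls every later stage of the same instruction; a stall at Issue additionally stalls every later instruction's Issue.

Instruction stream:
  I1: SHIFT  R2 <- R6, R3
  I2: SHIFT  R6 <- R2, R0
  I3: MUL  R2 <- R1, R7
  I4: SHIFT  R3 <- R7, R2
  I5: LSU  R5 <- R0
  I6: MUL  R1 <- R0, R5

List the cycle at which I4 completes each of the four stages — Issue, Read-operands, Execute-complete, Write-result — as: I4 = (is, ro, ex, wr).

I4 = (9, 15, 16, 17)

cycle 1: issue I1 (SHIFT)
cycle 2: I1 read-ops
cycle 3: I1 finished on SHIFT
cycle 4: I1→R2
cycle 5: issue I2 (SHIFT)
cycle 6: I2 read-ops; issue I3 (MUL)
cycle 7: I2 finished on SHIFT; I3 read-ops
cycle 8: I2→R6
cycle 9: issue I4 (SHIFT)
cycle 10: issue I5 (LSU)
cycle 11: I5 read-ops
cycle 12: I5 finished on LSU
cycle 13: I3 finished on MUL; I5→R5
cycle 14: I3→R2
cycle 15: I4 read-ops; issue I6 (MUL)
cycle 16: I4 finished on SHIFT; I6 read-ops
cycle 17: I4→R3
cycle 22: I6 finished on MUL
cycle 23: I6→R1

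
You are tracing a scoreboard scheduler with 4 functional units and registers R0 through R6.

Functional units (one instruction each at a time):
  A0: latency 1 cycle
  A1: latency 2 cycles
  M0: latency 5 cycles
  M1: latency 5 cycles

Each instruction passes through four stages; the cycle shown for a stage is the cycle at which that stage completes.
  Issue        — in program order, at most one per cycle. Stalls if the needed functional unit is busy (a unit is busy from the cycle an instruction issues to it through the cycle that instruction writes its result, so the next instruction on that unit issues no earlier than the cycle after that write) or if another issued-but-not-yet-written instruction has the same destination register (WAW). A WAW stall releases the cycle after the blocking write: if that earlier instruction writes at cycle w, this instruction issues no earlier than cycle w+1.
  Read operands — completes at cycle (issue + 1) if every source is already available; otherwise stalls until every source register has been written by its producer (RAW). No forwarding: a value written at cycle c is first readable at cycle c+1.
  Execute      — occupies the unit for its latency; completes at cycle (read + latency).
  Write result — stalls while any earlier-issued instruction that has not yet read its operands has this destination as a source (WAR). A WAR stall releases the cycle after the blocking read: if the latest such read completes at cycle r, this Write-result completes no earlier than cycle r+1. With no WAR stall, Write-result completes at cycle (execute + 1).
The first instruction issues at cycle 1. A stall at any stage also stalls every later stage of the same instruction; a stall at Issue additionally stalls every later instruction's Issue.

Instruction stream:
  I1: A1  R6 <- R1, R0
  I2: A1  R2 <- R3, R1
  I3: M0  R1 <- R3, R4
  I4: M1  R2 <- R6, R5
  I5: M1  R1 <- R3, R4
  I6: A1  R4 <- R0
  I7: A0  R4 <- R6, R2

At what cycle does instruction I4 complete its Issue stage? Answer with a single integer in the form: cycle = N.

[I1] 1/2/4/5
[I2] 6/7/9/10  (struct: A1 busy until I1 writes@5)
[I3] 7/8/13/14
[I4] 11/12/17/18  (WAW R2: wait I2 write@10)
[I5] 19/20/25/26  (struct: M1 busy until I4 writes@18)
[I6] 20/21/23/24
[I7] 25/26/27/28  (WAW R4: wait I6 write@24)

cycle = 11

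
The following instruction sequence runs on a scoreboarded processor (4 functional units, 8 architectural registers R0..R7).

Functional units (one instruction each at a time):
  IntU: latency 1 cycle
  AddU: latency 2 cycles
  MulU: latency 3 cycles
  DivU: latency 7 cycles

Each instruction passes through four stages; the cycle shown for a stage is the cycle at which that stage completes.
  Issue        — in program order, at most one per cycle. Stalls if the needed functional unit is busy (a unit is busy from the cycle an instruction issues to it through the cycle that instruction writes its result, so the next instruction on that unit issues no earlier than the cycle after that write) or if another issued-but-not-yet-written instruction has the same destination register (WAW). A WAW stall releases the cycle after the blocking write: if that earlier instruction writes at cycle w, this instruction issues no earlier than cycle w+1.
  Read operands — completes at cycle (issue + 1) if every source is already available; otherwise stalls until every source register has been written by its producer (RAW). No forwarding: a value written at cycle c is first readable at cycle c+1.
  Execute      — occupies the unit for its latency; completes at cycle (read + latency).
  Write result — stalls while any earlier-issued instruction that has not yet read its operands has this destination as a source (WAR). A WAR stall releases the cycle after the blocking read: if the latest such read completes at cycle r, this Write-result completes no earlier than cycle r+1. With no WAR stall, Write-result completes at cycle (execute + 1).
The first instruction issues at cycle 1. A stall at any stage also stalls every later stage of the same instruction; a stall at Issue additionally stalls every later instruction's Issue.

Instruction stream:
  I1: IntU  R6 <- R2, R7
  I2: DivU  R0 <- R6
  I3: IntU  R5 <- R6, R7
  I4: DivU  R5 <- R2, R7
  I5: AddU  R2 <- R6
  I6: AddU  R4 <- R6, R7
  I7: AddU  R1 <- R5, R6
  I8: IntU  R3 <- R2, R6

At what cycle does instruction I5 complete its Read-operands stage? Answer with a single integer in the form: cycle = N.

cycle = 16

cycle 1: issue I1 (IntU)
cycle 2: I1 read-ops, issue I2 (DivU)
cycle 3: I1 finished on IntU
cycle 4: I1→R6
cycle 5: I2 read-ops, issue I3 (IntU)
cycle 6: I3 read-ops
cycle 7: I3 finished on IntU
cycle 8: I3→R5
cycle 12: I2 finished on DivU
cycle 13: I2→R0
cycle 14: issue I4 (DivU)
cycle 15: I4 read-ops, issue I5 (AddU)
cycle 16: I5 read-ops
cycle 18: I5 finished on AddU
cycle 19: I5→R2
cycle 20: issue I6 (AddU)
cycle 21: I6 read-ops
cycle 22: I4 finished on DivU
cycle 23: I4→R5, I6 finished on AddU
cycle 24: I6→R4
cycle 25: issue I7 (AddU)
cycle 26: I7 read-ops, issue I8 (IntU)
cycle 27: I8 read-ops
cycle 28: I7 finished on AddU, I8 finished on IntU
cycle 29: I7→R1, I8→R3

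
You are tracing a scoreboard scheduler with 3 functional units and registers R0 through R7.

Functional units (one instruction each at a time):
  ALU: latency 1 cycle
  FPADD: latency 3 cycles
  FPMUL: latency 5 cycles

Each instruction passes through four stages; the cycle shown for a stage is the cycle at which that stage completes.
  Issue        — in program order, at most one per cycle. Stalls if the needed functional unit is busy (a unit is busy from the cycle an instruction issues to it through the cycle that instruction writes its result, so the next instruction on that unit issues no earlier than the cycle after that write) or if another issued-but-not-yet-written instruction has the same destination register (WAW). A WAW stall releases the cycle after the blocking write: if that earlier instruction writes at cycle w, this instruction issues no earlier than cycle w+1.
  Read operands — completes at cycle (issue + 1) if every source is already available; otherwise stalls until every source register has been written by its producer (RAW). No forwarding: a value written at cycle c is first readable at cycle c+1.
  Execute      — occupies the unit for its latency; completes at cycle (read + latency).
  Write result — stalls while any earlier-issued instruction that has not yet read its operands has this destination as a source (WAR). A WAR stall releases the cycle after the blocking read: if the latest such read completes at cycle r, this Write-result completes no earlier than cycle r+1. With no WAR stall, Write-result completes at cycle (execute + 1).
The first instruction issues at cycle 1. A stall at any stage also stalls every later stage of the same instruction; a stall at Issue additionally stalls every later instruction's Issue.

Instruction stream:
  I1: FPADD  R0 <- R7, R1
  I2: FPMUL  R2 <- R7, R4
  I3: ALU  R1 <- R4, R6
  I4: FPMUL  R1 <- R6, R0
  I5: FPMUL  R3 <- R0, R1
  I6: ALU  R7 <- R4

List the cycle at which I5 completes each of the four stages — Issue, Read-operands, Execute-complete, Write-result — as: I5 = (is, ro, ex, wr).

I5 = (18, 19, 24, 25)

  I1 | 1 | 2 | 5 | 6
  I2 | 2 | 3 | 8 | 9
  I3 | 3 | 4 | 5 | 6
  I4 | 10 | 11 | 16 | 17   struct: FPMUL busy until I2 writes@9
  I5 | 18 | 19 | 24 | 25   struct: FPMUL busy until I4 writes@17
  I6 | 19 | 20 | 21 | 22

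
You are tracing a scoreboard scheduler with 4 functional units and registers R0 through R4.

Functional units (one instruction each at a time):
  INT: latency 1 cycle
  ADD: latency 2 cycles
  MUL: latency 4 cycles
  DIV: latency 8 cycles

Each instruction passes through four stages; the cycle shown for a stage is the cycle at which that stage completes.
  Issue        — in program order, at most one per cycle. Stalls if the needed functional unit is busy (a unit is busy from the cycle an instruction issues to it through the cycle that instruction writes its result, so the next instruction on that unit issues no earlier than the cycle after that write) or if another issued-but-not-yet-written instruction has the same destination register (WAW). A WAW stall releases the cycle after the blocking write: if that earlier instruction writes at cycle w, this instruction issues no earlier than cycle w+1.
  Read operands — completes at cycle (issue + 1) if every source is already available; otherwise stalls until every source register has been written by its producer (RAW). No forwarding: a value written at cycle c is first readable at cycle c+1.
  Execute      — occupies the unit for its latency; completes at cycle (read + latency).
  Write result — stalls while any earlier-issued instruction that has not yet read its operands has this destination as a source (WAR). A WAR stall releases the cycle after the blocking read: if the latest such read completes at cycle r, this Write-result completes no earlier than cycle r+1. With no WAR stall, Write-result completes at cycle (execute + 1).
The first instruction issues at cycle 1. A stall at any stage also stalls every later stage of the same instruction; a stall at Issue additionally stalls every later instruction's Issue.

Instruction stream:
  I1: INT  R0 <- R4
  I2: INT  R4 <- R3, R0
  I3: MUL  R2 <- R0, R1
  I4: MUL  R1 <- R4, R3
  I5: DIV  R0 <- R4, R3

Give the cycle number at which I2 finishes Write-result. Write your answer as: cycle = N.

I1 -> (1, 2, 3, 4)
I2 -> (5, 6, 7, 8)  // struct: INT busy until I1 writes@4
I3 -> (6, 7, 11, 12)
I4 -> (13, 14, 18, 19)  // struct: MUL busy until I3 writes@12
I5 -> (14, 15, 23, 24)

cycle = 8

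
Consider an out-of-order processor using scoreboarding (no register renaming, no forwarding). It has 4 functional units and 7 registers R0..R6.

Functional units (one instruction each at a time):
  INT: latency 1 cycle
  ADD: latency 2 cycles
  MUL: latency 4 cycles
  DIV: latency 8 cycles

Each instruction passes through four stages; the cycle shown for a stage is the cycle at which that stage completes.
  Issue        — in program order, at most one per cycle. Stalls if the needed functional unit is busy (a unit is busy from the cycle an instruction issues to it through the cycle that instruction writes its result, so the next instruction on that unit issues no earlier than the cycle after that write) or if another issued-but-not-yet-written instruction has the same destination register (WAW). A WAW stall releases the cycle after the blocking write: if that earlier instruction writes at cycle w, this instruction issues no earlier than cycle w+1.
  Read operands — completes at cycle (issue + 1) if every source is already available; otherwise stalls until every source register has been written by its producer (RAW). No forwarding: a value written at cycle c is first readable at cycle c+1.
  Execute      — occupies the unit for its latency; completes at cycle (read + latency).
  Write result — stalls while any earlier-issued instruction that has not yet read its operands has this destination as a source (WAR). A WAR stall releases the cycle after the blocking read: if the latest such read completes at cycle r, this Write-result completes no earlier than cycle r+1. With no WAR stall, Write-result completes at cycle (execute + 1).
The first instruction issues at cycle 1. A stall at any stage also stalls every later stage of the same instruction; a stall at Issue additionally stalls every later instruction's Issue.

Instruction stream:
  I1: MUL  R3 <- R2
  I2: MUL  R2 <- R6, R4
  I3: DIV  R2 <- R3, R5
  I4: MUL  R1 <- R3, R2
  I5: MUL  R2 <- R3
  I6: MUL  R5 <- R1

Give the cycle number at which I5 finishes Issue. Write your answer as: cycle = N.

cycle = 32

[I1] 1/2/6/7
[I2] 8/9/13/14  (struct: MUL busy until I1 writes@7)
[I3] 15/16/24/25  (WAW R2: wait I2 write@14)
[I4] 16/26/30/31  (RAW R2: wait I3 write@25)
[I5] 32/33/37/38  (struct: MUL busy until I4 writes@31)
[I6] 39/40/44/45  (struct: MUL busy until I5 writes@38)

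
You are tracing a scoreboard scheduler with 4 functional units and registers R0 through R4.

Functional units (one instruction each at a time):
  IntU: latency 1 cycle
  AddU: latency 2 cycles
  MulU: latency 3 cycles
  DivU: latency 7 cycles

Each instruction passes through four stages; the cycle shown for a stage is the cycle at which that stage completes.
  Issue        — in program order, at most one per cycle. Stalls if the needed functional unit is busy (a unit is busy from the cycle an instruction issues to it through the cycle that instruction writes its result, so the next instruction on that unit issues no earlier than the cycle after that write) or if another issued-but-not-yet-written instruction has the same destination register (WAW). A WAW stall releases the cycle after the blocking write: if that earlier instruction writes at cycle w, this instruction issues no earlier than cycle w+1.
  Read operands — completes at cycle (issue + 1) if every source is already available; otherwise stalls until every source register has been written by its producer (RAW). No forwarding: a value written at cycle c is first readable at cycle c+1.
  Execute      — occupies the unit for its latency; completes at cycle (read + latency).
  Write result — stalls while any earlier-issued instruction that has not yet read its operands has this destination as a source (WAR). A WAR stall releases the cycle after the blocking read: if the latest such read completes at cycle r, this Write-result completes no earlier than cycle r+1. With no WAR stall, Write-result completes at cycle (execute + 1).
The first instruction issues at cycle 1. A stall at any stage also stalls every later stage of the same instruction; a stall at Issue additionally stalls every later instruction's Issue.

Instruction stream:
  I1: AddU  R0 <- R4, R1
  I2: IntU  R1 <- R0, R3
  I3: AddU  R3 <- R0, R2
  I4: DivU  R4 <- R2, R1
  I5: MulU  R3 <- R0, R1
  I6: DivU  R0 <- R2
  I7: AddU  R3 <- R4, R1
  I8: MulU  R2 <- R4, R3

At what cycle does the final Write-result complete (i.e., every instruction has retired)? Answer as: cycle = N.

cycle = 28

[I1] 1/2/4/5
[I2] 2/6/7/8  (RAW R0: wait I1 write@5)
[I3] 6/7/9/10  (struct: AddU busy until I1 writes@5)
[I4] 7/9/16/17  (RAW R1: wait I2 write@8)
[I5] 11/12/15/16  (WAW R3: wait I3 write@10)
[I6] 18/19/26/27  (struct: DivU busy until I4 writes@17)
[I7] 19/20/22/23
[I8] 20/24/27/28  (RAW R3: wait I7 write@23)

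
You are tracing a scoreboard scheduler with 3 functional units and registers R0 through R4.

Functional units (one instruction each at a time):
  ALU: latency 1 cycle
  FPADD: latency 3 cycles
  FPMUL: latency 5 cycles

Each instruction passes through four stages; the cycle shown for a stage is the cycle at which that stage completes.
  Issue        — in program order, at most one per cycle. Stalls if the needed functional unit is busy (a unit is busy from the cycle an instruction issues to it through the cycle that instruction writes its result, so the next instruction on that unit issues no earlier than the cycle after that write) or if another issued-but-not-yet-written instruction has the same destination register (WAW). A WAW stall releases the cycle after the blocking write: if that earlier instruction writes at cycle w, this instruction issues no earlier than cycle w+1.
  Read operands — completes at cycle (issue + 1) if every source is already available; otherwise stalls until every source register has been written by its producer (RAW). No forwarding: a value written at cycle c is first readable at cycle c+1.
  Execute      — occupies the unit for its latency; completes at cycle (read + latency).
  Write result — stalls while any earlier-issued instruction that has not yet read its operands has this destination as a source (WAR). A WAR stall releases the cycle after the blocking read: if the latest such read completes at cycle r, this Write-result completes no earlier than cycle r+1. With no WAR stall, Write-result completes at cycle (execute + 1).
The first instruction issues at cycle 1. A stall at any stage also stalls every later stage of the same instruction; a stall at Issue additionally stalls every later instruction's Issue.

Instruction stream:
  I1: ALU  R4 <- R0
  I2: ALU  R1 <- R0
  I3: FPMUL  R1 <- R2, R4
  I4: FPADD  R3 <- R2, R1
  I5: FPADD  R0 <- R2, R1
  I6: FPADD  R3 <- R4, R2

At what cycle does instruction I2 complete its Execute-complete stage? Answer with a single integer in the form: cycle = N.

cycle = 7

cycle 1: issue I1 (ALU)
cycle 2: I1 read-ops
cycle 3: I1 finished on ALU
cycle 4: I1→R4
cycle 5: issue I2 (ALU)
cycle 6: I2 read-ops
cycle 7: I2 finished on ALU
cycle 8: I2→R1
cycle 9: issue I3 (FPMUL)
cycle 10: I3 read-ops, issue I4 (FPADD)
cycle 15: I3 finished on FPMUL
cycle 16: I3→R1
cycle 17: I4 read-ops
cycle 20: I4 finished on FPADD
cycle 21: I4→R3
cycle 22: issue I5 (FPADD)
cycle 23: I5 read-ops
cycle 26: I5 finished on FPADD
cycle 27: I5→R0
cycle 28: issue I6 (FPADD)
cycle 29: I6 read-ops
cycle 32: I6 finished on FPADD
cycle 33: I6→R3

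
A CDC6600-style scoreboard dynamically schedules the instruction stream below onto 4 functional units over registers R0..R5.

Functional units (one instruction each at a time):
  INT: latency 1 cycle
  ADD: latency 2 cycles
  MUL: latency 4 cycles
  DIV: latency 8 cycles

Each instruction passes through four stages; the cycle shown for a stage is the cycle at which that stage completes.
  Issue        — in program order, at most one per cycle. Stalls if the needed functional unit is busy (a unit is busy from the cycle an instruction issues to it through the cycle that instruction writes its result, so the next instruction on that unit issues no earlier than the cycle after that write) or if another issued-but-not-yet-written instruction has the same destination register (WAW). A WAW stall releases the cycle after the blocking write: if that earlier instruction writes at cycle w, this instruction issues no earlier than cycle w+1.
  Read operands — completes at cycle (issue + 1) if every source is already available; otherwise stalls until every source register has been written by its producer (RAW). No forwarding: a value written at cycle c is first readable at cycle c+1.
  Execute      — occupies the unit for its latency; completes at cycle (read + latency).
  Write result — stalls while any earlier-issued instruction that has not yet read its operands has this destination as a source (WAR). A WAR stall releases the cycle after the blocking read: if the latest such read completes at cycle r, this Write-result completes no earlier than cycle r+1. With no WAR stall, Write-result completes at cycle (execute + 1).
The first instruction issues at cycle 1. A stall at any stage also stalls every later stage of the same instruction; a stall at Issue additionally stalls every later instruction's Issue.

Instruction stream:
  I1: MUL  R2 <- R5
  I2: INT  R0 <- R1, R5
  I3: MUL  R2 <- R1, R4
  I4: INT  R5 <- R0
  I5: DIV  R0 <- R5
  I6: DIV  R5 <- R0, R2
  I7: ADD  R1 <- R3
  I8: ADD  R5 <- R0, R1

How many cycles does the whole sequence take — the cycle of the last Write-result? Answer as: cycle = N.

cycle = 38

c1: issue I1 (MUL)
c2: I1 read-ops; issue I2 (INT)
c3: I2 read-ops
c4: I2 finished on INT
c5: I2→R0
c6: I1 finished on MUL
c7: I1→R2
c8: issue I3 (MUL)
c9: I3 read-ops; issue I4 (INT)
c10: I4 read-ops; issue I5 (DIV)
c11: I4 finished on INT
c12: I4→R5
c13: I3 finished on MUL; I5 read-ops
c14: I3→R2
c21: I5 finished on DIV
c22: I5→R0
c23: issue I6 (DIV)
c24: I6 read-ops; issue I7 (ADD)
c25: I7 read-ops
c27: I7 finished on ADD
c28: I7→R1
c32: I6 finished on DIV
c33: I6→R5
c34: issue I8 (ADD)
c35: I8 read-ops
c37: I8 finished on ADD
c38: I8→R5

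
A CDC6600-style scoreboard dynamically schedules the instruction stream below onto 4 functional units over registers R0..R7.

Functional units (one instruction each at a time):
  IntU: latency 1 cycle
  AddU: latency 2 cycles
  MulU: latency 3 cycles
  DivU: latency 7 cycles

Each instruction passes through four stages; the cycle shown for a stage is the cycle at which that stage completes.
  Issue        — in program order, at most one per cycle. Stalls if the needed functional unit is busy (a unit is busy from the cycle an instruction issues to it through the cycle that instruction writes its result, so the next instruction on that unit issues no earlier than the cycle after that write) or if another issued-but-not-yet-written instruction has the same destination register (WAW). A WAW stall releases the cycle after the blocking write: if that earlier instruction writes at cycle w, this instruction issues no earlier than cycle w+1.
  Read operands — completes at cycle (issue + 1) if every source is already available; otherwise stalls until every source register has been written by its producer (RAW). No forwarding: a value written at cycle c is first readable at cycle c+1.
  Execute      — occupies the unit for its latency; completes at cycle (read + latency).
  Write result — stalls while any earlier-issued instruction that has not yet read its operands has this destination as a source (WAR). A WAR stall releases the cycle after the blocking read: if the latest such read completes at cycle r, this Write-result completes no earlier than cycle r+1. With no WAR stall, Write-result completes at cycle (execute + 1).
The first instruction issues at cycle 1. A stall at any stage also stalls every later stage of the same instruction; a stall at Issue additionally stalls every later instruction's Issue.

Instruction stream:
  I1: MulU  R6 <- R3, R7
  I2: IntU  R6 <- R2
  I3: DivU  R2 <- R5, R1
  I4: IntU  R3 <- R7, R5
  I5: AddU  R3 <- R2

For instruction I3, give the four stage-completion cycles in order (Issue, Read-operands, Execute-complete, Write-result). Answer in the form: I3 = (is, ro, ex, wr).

cycle 1: I1→MulU
cycle 2: I1 RO
cycle 5: I1 EX
cycle 6: I1 WR R6
cycle 7: I2→IntU
cycle 8: I2 RO | I3→DivU
cycle 9: I2 EX | I3 RO
cycle 10: I2 WR R6
cycle 11: I4→IntU
cycle 12: I4 RO
cycle 13: I4 EX
cycle 14: I4 WR R3
cycle 15: I5→AddU
cycle 16: I3 EX
cycle 17: I3 WR R2
cycle 18: I5 RO
cycle 20: I5 EX
cycle 21: I5 WR R3

I3 = (8, 9, 16, 17)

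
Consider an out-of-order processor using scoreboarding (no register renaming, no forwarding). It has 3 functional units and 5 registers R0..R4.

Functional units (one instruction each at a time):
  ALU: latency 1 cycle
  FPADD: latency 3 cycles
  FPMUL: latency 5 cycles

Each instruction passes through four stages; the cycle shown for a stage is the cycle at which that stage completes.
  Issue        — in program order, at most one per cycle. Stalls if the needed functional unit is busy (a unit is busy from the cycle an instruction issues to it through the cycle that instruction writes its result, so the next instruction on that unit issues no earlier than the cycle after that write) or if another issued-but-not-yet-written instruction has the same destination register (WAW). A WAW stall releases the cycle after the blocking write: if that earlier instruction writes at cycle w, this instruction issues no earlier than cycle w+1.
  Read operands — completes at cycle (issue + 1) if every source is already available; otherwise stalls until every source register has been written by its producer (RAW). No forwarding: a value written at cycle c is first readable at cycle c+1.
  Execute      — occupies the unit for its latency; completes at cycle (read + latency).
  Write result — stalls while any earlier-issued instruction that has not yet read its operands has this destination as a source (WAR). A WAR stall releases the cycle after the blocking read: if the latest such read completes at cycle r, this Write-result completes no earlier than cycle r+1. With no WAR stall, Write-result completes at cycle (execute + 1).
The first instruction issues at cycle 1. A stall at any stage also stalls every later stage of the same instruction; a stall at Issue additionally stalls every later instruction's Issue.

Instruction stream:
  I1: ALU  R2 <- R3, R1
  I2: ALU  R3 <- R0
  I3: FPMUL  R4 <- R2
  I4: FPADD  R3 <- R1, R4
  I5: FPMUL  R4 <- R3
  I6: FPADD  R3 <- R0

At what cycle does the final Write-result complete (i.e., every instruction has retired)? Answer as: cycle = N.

cycle = 25

c1: issue I1 (ALU)
c2: I1 read-ops
c3: I1 finished on ALU
c4: I1→R2
c5: issue I2 (ALU)
c6: I2 read-ops; issue I3 (FPMUL)
c7: I2 finished on ALU; I3 read-ops
c8: I2→R3
c9: issue I4 (FPADD)
c12: I3 finished on FPMUL
c13: I3→R4
c14: I4 read-ops; issue I5 (FPMUL)
c17: I4 finished on FPADD
c18: I4→R3
c19: I5 read-ops; issue I6 (FPADD)
c20: I6 read-ops
c23: I6 finished on FPADD
c24: I5 finished on FPMUL; I6→R3
c25: I5→R4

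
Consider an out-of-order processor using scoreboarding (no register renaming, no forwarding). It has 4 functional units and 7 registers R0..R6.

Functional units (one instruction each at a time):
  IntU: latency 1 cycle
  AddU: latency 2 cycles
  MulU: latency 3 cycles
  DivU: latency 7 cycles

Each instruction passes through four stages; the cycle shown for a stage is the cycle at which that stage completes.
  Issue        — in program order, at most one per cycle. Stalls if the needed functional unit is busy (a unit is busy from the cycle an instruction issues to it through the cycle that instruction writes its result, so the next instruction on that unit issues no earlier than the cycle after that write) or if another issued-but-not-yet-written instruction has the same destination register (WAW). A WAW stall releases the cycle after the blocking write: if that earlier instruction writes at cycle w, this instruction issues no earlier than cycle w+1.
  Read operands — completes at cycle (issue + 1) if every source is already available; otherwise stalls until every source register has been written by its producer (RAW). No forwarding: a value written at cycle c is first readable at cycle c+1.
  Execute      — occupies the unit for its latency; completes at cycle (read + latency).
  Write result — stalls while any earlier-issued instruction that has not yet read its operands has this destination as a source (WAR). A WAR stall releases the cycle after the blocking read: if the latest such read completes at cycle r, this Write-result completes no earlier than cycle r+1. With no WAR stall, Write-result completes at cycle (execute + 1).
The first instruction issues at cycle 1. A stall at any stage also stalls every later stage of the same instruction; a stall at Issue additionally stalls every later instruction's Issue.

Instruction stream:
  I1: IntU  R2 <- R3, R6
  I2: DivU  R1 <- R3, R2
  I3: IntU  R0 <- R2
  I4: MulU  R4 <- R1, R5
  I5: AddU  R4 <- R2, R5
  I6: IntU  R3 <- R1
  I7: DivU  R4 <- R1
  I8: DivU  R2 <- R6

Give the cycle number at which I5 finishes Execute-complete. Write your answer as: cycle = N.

cycle = 22

[1] I1 dispatched to IntU
[2] I1 operands ready | I2 dispatched to DivU
[3] I1 complete
[4] R2←I1
[5] I2 operands ready | I3 dispatched to IntU
[6] I3 operands ready | I4 dispatched to MulU
[7] I3 complete
[8] R0←I3
[12] I2 complete
[13] R1←I2
[14] I4 operands ready
[17] I4 complete
[18] R4←I4
[19] I5 dispatched to AddU
[20] I5 operands ready | I6 dispatched to IntU
[21] I6 operands ready
[22] I5 complete | I6 complete
[23] R4←I5 | R3←I6
[24] I7 dispatched to DivU
[25] I7 operands ready
[32] I7 complete
[33] R4←I7
[34] I8 dispatched to DivU
[35] I8 operands ready
[42] I8 complete
[43] R2←I8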